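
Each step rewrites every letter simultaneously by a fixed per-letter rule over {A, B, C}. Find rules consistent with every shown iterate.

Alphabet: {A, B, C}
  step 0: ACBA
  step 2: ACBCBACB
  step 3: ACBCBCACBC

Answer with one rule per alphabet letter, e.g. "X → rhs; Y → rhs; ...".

A->AC, B->C, C->B

  step 2 ⇒ step 3: ACBCBACB ⇒ AC·B·C·B·C·AC·B·C
    A ↦ AC
    B ↦ C
    C ↦ B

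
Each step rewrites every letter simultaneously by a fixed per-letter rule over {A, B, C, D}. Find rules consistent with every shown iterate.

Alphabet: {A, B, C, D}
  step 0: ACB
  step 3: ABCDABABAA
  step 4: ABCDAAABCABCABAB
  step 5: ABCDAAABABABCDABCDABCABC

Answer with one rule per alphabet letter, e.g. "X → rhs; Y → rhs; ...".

A->AB, B->C, C->D, D->AA

  step 4 ⇒ step 5: ABCDAAABCABCABAB ⇒ AB·C·D·AA·AB·AB·AB·C·D·AB·C·D·AB·C·AB·C
    A ↦ AB
    B ↦ C
    C ↦ D
    D ↦ AA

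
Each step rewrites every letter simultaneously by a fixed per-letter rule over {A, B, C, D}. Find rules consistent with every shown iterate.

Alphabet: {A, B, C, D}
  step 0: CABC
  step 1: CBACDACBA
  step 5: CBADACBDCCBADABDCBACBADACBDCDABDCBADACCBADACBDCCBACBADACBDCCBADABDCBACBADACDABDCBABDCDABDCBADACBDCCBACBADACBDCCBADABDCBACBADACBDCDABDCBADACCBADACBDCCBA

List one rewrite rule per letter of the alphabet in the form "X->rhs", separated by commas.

  step 0 ⇒ step 1: CABC ⇒ CBA·C·DA·CBA
    A ↦ C
    B ↦ DA
    C ↦ CBA
    D ↦ BD  (constrained at step 1)

A->C, B->DA, C->CBA, D->BD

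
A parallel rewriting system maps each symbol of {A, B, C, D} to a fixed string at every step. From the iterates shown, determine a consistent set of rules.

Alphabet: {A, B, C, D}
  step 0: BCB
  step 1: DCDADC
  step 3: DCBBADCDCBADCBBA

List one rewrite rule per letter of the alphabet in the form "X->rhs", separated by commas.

  step 0 ⇒ step 1: BCB ⇒ DC·DA·DC
    B ↦ DC
    C ↦ DA
    A ↦ BA  (constrained at step 1)
    D ↦ B  (constrained at step 1)

A->BA, B->DC, C->DA, D->B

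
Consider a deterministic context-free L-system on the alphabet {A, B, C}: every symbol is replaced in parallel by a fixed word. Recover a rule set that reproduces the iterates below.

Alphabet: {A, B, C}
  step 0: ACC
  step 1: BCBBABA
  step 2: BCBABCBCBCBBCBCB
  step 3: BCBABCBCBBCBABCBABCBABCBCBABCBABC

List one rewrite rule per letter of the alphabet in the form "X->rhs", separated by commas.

  step 2 ⇒ step 3: BCBABCBCBCBBCBCB ⇒ BC·BA·BC·BCB·BC·BA·BC·BA·BC·BA·BC·BC·BA·BC·BA·BC
    A ↦ BCB
    B ↦ BC
    C ↦ BA

A->BCB, B->BC, C->BA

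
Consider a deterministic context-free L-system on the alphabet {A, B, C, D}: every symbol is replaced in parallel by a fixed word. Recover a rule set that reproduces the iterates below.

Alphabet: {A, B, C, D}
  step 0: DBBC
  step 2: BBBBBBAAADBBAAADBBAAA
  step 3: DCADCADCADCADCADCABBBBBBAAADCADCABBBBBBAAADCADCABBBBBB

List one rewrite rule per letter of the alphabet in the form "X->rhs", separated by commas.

A->BB, B->DCA, C->D, D->AAA

  step 2 ⇒ step 3: BBBBBBAAADBBAAADBBAAA ⇒ DCA·DCA·DCA·DCA·DCA·DCA·BB·BB·BB·AAA·DCA·DCA·BB·BB·BB·AAA·DCA·DCA·BB·BB·BB
    A ↦ BB
    B ↦ DCA
    D ↦ AAA
    C ↦ D  (constrained at step 0)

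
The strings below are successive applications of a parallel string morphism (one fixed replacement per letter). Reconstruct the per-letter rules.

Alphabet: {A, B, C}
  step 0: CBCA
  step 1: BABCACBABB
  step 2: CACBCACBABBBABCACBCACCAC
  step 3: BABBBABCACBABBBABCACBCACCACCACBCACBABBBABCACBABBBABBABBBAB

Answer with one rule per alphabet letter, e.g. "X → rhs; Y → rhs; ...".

  step 2 ⇒ step 3: CACBCACBABBBABCACBCACCAC ⇒ BAB·B·BAB·CAC·BAB·B·BAB·CAC·B·CAC·CAC·CAC·B·CAC·BAB·B·BAB·CAC·BAB·B·BAB·BAB·B·BAB
    A ↦ B
    B ↦ CAC
    C ↦ BAB

A->B, B->CAC, C->BAB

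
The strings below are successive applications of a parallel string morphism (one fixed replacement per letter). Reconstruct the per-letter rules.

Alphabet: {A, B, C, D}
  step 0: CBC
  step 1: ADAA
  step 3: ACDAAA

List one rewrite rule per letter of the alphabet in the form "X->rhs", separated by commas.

A->C, B->DA, C->A, D->AB

  step 0 ⇒ step 1: CBC ⇒ A·DA·A
    B ↦ DA
    C ↦ A
    A ↦ C  (constrained at step 1)
    D ↦ AB  (constrained at step 1)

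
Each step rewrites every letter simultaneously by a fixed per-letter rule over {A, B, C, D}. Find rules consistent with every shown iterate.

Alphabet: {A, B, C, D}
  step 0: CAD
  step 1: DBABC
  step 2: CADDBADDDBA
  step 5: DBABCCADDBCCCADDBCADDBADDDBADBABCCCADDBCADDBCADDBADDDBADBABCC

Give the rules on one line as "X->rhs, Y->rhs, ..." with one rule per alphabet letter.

  step 1 ⇒ step 2: DBABC ⇒ C·ADD·B·ADD·DBA
    A ↦ B
    B ↦ ADD
    C ↦ DBA
    D ↦ C

A->B, B->ADD, C->DBA, D->C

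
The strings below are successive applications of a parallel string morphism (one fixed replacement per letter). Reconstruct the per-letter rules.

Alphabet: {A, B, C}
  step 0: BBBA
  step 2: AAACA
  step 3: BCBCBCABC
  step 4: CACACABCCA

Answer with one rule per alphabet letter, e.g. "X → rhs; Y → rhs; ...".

  step 3 ⇒ step 4: BCBCBCABC ⇒ C·A·C·A·C·A·BC·C·A
    A ↦ BC
    B ↦ C
    C ↦ A

A->BC, B->C, C->A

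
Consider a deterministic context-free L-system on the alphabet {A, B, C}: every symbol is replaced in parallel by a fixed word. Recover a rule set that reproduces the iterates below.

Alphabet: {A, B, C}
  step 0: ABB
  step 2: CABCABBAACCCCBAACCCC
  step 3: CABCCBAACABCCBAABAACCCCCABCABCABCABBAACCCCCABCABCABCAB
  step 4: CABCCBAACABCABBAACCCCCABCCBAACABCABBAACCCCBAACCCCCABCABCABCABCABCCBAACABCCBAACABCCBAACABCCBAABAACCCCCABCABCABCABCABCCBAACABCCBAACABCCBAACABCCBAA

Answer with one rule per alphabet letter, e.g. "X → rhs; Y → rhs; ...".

A->CC, B->BAA, C->CAB

  step 3 ⇒ step 4: CABCCBAACABCCBAABAACCCCCABCABCABCABBAACCCCCABCABCABCAB ⇒ CAB·CC·BAA·CAB·CAB·BAA·CC·CC·CAB·CC·BAA·CAB·CAB·BAA·CC·CC·BAA·CC·CC·CAB·CAB·CAB·CAB·CAB·CC·BAA·CAB·CC·BAA·CAB·CC·BAA·CAB·CC·BAA·BAA·CC·CC·CAB·CAB·CAB·CAB·CAB·CC·BAA·CAB·CC·BAA·CAB·CC·BAA·CAB·CC·BAA
    A ↦ CC
    B ↦ BAA
    C ↦ CAB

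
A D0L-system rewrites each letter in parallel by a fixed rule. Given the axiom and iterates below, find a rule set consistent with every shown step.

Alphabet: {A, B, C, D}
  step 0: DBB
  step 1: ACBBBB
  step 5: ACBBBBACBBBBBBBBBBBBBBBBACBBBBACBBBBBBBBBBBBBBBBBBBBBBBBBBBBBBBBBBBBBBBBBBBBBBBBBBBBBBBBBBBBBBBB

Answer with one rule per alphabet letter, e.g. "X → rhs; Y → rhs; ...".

  step 0 ⇒ step 1: DBB ⇒ AC·BB·BB
    B ↦ BB
    D ↦ AC
    A ↦ DB  (constrained at step 1)
    C ↦ BD  (constrained at step 1)

A->DB, B->BB, C->BD, D->AC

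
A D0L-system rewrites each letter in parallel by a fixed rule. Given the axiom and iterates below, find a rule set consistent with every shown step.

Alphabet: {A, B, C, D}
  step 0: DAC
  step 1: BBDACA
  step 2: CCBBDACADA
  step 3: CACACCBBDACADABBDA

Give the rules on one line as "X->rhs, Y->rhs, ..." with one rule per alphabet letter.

A->DA, B->C, C->CA, D->BB

  step 2 ⇒ step 3: CCBBDACADA ⇒ CA·CA·C·C·BB·DA·CA·DA·BB·DA
    A ↦ DA
    B ↦ C
    C ↦ CA
    D ↦ BB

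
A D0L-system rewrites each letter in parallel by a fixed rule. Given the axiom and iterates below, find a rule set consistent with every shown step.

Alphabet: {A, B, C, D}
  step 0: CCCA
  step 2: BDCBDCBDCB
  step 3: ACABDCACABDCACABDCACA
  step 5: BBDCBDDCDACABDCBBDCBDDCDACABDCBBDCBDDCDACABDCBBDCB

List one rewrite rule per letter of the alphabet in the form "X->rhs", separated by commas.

A->D, B->ACA, C->DC, D->B

  step 2 ⇒ step 3: BDCBDCBDCB ⇒ ACA·B·DC·ACA·B·DC·ACA·B·DC·ACA
    B ↦ ACA
    C ↦ DC
    D ↦ B
    A ↦ D  (constrained at step 0)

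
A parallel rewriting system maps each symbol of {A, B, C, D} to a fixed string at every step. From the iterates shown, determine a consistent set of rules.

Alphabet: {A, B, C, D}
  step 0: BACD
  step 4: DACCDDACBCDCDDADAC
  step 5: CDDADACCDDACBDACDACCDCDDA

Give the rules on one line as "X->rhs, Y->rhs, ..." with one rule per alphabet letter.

  step 4 ⇒ step 5: DACCDDACBCDCDDADAC ⇒ C·D·DA·DA·C·C·D·DA·CB·DA·C·DA·C·C·D·C·D·DA
    A ↦ D
    B ↦ CB
    C ↦ DA
    D ↦ C

A->D, B->CB, C->DA, D->C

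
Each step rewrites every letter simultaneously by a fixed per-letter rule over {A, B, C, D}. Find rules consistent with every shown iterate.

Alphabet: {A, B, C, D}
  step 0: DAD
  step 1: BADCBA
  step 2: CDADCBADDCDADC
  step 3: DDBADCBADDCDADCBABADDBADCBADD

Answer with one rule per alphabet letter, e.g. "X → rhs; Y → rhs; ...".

  step 2 ⇒ step 3: CDADCBADDCDADC ⇒ DD·BA·DC·BA·DD·CDA·DC·BA·BA·DD·BA·DC·BA·DD
    A ↦ DC
    B ↦ CDA
    C ↦ DD
    D ↦ BA

A->DC, B->CDA, C->DD, D->BA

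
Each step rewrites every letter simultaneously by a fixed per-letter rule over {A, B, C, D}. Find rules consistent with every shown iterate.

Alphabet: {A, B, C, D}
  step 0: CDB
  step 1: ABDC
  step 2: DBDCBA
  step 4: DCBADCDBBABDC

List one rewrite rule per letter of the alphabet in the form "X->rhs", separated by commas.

A->DB, B->DC, C->A, D->B

  step 1 ⇒ step 2: ABDC ⇒ DB·DC·B·A
    A ↦ DB
    B ↦ DC
    C ↦ A
    D ↦ B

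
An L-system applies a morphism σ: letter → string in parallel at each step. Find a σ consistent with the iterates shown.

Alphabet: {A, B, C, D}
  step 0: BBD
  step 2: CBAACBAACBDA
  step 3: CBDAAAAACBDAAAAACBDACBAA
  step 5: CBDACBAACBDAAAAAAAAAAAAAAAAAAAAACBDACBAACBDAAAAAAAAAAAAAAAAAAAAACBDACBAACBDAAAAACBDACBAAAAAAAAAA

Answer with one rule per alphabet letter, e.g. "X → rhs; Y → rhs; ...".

  step 2 ⇒ step 3: CBAACBAACBDA ⇒ CB·DA·AA·AA·CB·DA·AA·AA·CB·DA·CB·AA
    A ↦ AA
    B ↦ DA
    C ↦ CB
    D ↦ CB

A->AA, B->DA, C->CB, D->CB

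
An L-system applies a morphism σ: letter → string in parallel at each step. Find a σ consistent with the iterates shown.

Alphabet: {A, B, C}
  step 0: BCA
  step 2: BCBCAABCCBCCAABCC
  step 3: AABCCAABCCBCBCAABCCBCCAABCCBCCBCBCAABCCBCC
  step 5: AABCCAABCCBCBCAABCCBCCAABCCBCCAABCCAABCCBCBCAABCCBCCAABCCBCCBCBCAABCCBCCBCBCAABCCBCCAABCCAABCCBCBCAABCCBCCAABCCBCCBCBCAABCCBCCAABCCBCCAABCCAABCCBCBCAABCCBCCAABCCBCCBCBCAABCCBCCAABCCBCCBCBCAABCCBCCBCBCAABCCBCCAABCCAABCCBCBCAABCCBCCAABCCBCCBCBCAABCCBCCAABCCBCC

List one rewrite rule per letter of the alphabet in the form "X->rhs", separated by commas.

A->BC, B->AA, C->BCC

  step 2 ⇒ step 3: BCBCAABCCBCCAABCC ⇒ AA·BCC·AA·BCC·BC·BC·AA·BCC·BCC·AA·BCC·BCC·BC·BC·AA·BCC·BCC
    A ↦ BC
    B ↦ AA
    C ↦ BCC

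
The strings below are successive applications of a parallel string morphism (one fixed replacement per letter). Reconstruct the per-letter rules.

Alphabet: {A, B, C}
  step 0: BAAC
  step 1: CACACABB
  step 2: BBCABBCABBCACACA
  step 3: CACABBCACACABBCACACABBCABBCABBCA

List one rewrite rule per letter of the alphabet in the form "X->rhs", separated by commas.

  step 2 ⇒ step 3: BBCABBCABBCACACA ⇒ CA·CA·BB·CA·CA·CA·BB·CA·CA·CA·BB·CA·BB·CA·BB·CA
    A ↦ CA
    B ↦ CA
    C ↦ BB

A->CA, B->CA, C->BB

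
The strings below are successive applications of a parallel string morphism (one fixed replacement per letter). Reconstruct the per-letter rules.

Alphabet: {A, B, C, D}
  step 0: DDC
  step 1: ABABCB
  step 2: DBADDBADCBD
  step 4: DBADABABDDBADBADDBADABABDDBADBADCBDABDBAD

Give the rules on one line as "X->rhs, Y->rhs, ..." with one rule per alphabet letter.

A->DBA, B->D, C->CB, D->AB

  step 1 ⇒ step 2: ABABCB ⇒ DBA·D·DBA·D·CB·D
    A ↦ DBA
    B ↦ D
    C ↦ CB
  step 0 ⇒ step 1: DDC ⇒ AB·AB·CB
    D ↦ AB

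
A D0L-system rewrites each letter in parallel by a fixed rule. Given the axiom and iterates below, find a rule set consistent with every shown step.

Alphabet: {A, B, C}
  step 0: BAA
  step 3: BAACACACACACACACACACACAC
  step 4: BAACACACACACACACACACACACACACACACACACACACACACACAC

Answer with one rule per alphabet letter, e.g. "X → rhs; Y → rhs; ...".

A->AC, B->BA, C->AC

  step 3 ⇒ step 4: BAACACACACACACACACACACAC ⇒ BA·AC·AC·AC·AC·AC·AC·AC·AC·AC·AC·AC·AC·AC·AC·AC·AC·AC·AC·AC·AC·AC·AC·AC
    A ↦ AC
    B ↦ BA
    C ↦ AC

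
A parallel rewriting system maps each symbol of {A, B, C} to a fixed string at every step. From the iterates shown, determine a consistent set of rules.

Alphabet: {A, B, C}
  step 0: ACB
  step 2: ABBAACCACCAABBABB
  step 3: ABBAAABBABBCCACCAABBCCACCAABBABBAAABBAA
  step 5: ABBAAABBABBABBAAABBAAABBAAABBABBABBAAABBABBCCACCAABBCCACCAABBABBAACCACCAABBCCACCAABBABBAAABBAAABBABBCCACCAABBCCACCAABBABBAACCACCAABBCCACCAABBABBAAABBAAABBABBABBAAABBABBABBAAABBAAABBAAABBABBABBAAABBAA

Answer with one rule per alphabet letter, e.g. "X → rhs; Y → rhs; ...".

A->ABB, B->A, C->CCA

  step 2 ⇒ step 3: ABBAACCACCAABBABB ⇒ ABB·A·A·ABB·ABB·CCA·CCA·ABB·CCA·CCA·ABB·ABB·A·A·ABB·A·A
    A ↦ ABB
    B ↦ A
    C ↦ CCA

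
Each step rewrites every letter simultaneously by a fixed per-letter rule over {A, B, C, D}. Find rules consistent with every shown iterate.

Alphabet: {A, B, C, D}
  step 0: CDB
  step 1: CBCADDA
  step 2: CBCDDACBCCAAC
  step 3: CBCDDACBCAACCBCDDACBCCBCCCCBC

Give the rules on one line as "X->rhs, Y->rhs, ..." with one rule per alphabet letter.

  step 2 ⇒ step 3: CBCDDACBCCAAC ⇒ CBC·DDA·CBC·A·A·C·CBC·DDA·CBC·CBC·C·C·CBC
    A ↦ C
    B ↦ DDA
    C ↦ CBC
    D ↦ A

A->C, B->DDA, C->CBC, D->A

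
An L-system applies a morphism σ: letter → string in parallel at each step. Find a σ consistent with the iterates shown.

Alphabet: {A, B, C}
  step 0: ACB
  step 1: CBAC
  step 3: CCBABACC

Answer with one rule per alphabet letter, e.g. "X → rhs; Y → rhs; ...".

A->C, B->C, C->BA

  step 0 ⇒ step 1: ACB ⇒ C·BA·C
    A ↦ C
    B ↦ C
    C ↦ BA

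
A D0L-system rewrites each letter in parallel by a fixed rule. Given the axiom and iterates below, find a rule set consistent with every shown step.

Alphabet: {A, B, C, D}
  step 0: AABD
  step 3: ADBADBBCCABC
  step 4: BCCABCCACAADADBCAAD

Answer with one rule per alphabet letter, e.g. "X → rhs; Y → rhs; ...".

A->B, B->CA, C->AD, D->C

  step 3 ⇒ step 4: ADBADBBCCABC ⇒ B·C·CA·B·C·CA·CA·AD·AD·B·CA·AD
    A ↦ B
    B ↦ CA
    C ↦ AD
    D ↦ C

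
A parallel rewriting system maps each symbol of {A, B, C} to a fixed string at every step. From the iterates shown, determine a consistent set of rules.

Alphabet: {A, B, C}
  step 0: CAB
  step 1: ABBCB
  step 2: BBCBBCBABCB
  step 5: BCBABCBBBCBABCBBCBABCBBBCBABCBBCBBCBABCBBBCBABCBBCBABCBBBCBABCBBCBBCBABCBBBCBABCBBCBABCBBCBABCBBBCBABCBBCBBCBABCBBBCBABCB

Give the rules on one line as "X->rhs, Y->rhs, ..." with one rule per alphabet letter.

A->B, B->BCB, C->A

  step 1 ⇒ step 2: ABBCB ⇒ B·BCB·BCB·A·BCB
    A ↦ B
    B ↦ BCB
    C ↦ A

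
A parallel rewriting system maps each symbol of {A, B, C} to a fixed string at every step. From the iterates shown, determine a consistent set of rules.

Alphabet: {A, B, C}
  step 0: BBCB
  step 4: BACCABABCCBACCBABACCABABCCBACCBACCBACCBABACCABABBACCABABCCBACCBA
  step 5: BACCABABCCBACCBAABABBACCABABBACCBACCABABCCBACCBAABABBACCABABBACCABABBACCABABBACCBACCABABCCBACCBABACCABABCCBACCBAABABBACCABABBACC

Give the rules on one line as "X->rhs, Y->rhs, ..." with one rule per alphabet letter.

  step 4 ⇒ step 5: BACCABABCCBACCBABACCABABCCBACCBACCBACCBABACCABABBACCABABCCBACCBA ⇒ BA·CC·AB·AB·CC·BA·CC·BA·AB·AB·BA·CC·AB·AB·BA·CC·BA·CC·AB·AB·CC·BA·CC·BA·AB·AB·BA·CC·AB·AB·BA·CC·AB·AB·BA·CC·AB·AB·BA·CC·BA·CC·AB·AB·CC·BA·CC·BA·BA·CC·AB·AB·CC·BA·CC·BA·AB·AB·BA·CC·AB·AB·BA·CC
    A ↦ CC
    B ↦ BA
    C ↦ AB

A->CC, B->BA, C->AB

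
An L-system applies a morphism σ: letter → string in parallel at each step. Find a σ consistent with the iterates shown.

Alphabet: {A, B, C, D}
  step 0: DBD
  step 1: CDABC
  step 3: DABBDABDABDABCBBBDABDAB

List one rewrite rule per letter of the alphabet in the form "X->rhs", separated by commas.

  step 0 ⇒ step 1: DBD ⇒ C·DAB·C
    B ↦ DAB
    D ↦ C
    A ↦ BBB  (constrained at step 1)
    C ↦ B  (constrained at step 1)

A->BBB, B->DAB, C->B, D->C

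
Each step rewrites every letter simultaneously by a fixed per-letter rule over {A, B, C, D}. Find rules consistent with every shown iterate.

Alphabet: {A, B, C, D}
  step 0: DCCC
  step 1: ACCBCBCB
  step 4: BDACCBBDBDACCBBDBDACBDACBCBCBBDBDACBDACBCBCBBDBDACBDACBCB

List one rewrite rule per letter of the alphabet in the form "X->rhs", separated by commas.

A->B, B->BD, C->CB, D->AC

  step 0 ⇒ step 1: DCCC ⇒ AC·CB·CB·CB
    C ↦ CB
    D ↦ AC
    A ↦ B  (constrained at step 1)
    B ↦ BD  (constrained at step 1)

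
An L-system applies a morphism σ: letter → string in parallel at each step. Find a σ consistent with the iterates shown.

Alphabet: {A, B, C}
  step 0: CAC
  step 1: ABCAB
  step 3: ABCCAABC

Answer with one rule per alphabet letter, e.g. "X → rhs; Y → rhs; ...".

A->C, B->A, C->AB

  step 0 ⇒ step 1: CAC ⇒ AB·C·AB
    A ↦ C
    C ↦ AB
    B ↦ A  (constrained at step 1)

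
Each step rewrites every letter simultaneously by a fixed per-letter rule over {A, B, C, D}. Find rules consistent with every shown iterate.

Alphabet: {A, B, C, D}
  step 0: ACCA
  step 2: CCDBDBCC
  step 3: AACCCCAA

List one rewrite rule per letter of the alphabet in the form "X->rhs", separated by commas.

  step 2 ⇒ step 3: CCDBDBCC ⇒ A·A·C·C·C·C·A·A
    B ↦ C
    C ↦ A
    D ↦ C
    A ↦ DB  (constrained at step 0)

A->DB, B->C, C->A, D->C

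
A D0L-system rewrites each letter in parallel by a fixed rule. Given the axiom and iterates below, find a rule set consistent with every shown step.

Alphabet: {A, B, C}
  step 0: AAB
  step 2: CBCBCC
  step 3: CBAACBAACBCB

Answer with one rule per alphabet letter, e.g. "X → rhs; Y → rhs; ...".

  step 2 ⇒ step 3: CBCBCC ⇒ CB·AA·CB·AA·CB·CB
    B ↦ AA
    C ↦ CB
    A ↦ C  (constrained at step 0)

A->C, B->AA, C->CB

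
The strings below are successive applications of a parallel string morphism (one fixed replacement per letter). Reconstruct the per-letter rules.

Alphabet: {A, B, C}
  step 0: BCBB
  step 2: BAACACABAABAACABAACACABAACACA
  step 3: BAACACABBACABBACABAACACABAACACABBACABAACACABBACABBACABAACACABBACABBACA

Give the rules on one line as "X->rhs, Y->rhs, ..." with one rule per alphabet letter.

A->CA, B->BAA, C->BBA

  step 2 ⇒ step 3: BAACACABAABAACABAACACABAACACA ⇒ BAA·CA·CA·BBA·CA·BBA·CA·BAA·CA·CA·BAA·CA·CA·BBA·CA·BAA·CA·CA·BBA·CA·BBA·CA·BAA·CA·CA·BBA·CA·BBA·CA
    A ↦ CA
    B ↦ BAA
    C ↦ BBA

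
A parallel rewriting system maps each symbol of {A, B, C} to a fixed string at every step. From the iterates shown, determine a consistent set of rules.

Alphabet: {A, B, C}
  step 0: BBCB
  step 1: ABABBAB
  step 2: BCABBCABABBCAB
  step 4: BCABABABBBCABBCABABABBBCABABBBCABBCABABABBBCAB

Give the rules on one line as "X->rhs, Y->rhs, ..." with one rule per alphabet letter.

A->BC, B->AB, C->B

  step 1 ⇒ step 2: ABABBAB ⇒ BC·AB·BC·AB·AB·BC·AB
    A ↦ BC
    B ↦ AB
  step 0 ⇒ step 1: BBCB ⇒ AB·AB·B·AB
    C ↦ B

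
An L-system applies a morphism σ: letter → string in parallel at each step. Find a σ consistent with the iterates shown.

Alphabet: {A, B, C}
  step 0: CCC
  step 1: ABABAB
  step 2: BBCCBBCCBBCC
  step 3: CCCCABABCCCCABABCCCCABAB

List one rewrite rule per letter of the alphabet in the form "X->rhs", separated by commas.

  step 2 ⇒ step 3: BBCCBBCCBBCC ⇒ CC·CC·AB·AB·CC·CC·AB·AB·CC·CC·AB·AB
    B ↦ CC
    C ↦ AB
  step 1 ⇒ step 2: ABABAB ⇒ BB·CC·BB·CC·BB·CC
    A ↦ BB

A->BB, B->CC, C->AB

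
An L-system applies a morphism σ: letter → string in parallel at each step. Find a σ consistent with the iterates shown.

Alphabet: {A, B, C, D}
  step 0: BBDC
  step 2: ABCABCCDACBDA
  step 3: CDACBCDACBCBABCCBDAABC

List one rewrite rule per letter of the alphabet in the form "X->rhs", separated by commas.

A->C, B->DA, C->CB, D->AB

  step 2 ⇒ step 3: ABCABCCDACBDA ⇒ C·DA·CB·C·DA·CB·CB·AB·C·CB·DA·AB·C
    A ↦ C
    B ↦ DA
    C ↦ CB
    D ↦ AB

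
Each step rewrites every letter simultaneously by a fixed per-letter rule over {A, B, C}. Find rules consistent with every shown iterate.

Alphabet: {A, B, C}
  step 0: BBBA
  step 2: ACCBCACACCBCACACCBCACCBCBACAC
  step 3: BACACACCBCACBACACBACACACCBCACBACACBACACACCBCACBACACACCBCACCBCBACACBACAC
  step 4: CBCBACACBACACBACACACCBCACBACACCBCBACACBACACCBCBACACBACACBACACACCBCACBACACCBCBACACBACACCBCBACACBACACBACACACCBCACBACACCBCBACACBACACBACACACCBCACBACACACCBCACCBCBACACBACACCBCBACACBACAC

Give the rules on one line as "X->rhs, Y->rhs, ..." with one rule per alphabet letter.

  step 3 ⇒ step 4: BACACACCBCACBACACBACACACCBCACBACACBACACACCBCACBACACACCBCACCBCBACACBACAC ⇒ CBC·BAC·AC·BAC·AC·BAC·AC·AC·CBC·AC·BAC·AC·CBC·BAC·AC·BAC·AC·CBC·BAC·AC·BAC·AC·BAC·AC·AC·CBC·AC·BAC·AC·CBC·BAC·AC·BAC·AC·CBC·BAC·AC·BAC·AC·BAC·AC·AC·CBC·AC·BAC·AC·CBC·BAC·AC·BAC·AC·BAC·AC·AC·CBC·AC·BAC·AC·AC·CBC·AC·CBC·BAC·AC·BAC·AC·CBC·BAC·AC·BAC·AC
    A ↦ BAC
    B ↦ CBC
    C ↦ AC

A->BAC, B->CBC, C->AC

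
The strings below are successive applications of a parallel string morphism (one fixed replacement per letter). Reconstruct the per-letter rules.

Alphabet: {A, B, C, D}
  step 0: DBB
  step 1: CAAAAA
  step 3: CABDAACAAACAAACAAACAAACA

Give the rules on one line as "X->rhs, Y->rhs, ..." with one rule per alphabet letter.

A->BD, B->AA, C->CA, D->CA

  step 0 ⇒ step 1: DBB ⇒ CA·AA·AA
    B ↦ AA
    D ↦ CA
    A ↦ BD  (constrained at step 1)
    C ↦ CA  (constrained at step 1)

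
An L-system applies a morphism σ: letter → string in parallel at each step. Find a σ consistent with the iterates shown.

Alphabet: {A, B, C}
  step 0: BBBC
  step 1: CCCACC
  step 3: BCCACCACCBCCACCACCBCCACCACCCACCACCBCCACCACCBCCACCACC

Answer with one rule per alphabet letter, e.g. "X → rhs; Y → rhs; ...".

A->BCC, B->C, C->ACC

  step 0 ⇒ step 1: BBBC ⇒ C·C·C·ACC
    B ↦ C
    C ↦ ACC
    A ↦ BCC  (constrained at step 1)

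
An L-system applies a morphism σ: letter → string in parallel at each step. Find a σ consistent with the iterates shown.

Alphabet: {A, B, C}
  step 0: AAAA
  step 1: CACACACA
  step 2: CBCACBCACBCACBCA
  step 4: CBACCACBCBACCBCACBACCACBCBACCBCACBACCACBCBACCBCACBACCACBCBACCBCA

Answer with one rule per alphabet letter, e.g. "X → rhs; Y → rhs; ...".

  step 1 ⇒ step 2: CACACACA ⇒ CB·CA·CB·CA·CB·CA·CB·CA
    A ↦ CA
    C ↦ CB
    B ↦ AC  (constrained at step 2)

A->CA, B->AC, C->CB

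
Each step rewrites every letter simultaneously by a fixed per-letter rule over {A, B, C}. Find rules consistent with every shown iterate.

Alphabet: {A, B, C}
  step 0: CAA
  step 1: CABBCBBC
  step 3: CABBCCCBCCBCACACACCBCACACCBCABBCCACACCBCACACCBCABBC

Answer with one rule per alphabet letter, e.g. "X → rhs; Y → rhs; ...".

  step 0 ⇒ step 1: CAA ⇒ CA·BBC·BBC
    A ↦ BBC
    C ↦ CA
    B ↦ CCB  (constrained at step 1)

A->BBC, B->CCB, C->CA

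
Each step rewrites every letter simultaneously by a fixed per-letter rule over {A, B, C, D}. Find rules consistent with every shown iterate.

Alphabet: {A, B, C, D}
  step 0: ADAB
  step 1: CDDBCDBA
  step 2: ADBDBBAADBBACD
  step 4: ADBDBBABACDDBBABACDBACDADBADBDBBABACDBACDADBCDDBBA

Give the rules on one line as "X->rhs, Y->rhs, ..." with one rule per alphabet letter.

  step 1 ⇒ step 2: CDDBCDBA ⇒ A·DB·DB·BA·A·DB·BA·CD
    A ↦ CD
    B ↦ BA
    C ↦ A
    D ↦ DB

A->CD, B->BA, C->A, D->DB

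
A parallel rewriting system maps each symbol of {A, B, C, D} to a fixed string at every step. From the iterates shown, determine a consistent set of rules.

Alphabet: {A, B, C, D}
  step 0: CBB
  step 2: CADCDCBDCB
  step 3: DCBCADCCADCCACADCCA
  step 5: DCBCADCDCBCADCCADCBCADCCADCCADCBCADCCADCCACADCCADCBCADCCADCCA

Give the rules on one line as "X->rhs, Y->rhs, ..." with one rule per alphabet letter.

A->B, B->CA, C->DC, D->CA

  step 2 ⇒ step 3: CADCDCBDCB ⇒ DC·B·CA·DC·CA·DC·CA·CA·DC·CA
    A ↦ B
    B ↦ CA
    C ↦ DC
    D ↦ CA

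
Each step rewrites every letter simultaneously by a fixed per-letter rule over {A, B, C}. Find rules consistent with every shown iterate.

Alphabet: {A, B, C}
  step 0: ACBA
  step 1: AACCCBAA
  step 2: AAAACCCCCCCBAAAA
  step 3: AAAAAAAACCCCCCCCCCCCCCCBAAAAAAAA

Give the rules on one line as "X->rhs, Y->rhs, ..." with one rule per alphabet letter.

A->AA, B->CB, C->CC

  step 2 ⇒ step 3: AAAACCCCCCCBAAAA ⇒ AA·AA·AA·AA·CC·CC·CC·CC·CC·CC·CC·CB·AA·AA·AA·AA
    A ↦ AA
    B ↦ CB
    C ↦ CC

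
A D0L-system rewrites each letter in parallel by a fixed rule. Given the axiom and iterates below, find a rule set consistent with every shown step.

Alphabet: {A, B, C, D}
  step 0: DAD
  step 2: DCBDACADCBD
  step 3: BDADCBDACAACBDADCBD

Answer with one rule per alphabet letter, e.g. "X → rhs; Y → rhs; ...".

  step 2 ⇒ step 3: DCBDACADCBD ⇒ BD·A·DC·BD·AC·A·AC·BD·A·DC·BD
    A ↦ AC
    B ↦ DC
    C ↦ A
    D ↦ BD

A->AC, B->DC, C->A, D->BD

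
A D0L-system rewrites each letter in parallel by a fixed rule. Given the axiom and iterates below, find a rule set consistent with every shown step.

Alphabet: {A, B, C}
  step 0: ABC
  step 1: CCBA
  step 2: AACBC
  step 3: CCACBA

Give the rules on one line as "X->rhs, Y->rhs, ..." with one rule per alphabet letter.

  step 2 ⇒ step 3: AACBC ⇒ C·C·A·CB·A
    A ↦ C
    B ↦ CB
    C ↦ A

A->C, B->CB, C->A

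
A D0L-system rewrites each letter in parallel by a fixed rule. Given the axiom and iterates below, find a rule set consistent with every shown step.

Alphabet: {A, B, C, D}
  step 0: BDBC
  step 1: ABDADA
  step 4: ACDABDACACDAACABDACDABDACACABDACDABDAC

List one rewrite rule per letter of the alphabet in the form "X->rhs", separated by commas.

  step 0 ⇒ step 1: BDBC ⇒ A·BD·A·DA
    B ↦ A
    C ↦ DA
    D ↦ BD
    A ↦ AC  (constrained at step 1)

A->AC, B->A, C->DA, D->BD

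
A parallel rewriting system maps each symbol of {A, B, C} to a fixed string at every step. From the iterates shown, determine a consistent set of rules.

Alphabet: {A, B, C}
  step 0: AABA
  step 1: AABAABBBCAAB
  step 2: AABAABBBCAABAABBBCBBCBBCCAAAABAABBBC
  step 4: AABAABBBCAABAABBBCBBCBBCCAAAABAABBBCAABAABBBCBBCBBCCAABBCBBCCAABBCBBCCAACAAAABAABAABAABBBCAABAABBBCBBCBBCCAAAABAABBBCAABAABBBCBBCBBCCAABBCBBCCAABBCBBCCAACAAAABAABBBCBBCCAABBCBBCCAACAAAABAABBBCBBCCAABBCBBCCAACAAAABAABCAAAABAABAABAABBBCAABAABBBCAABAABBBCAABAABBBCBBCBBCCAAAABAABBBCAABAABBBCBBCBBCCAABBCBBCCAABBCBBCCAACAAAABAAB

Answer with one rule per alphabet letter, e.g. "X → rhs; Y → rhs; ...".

A->AAB, B->BBC, C->CAA

  step 1 ⇒ step 2: AABAABBBCAAB ⇒ AAB·AAB·BBC·AAB·AAB·BBC·BBC·BBC·CAA·AAB·AAB·BBC
    A ↦ AAB
    B ↦ BBC
    C ↦ CAA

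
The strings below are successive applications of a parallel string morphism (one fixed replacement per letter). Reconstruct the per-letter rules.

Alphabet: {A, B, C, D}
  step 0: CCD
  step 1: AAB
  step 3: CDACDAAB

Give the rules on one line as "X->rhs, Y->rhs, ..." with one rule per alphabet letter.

  step 0 ⇒ step 1: CCD ⇒ A·A·B
    C ↦ A
    D ↦ B
    A ↦ BC  (constrained at step 1)
    B ↦ CD  (constrained at step 1)

A->BC, B->CD, C->A, D->B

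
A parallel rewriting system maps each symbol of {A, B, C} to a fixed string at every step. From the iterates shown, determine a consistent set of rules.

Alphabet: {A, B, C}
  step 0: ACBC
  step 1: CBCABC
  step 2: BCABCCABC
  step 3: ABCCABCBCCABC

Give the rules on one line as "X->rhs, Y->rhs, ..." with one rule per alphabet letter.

  step 2 ⇒ step 3: BCABCCABC ⇒ A·BC·C·A·BC·BC·C·A·BC
    A ↦ C
    B ↦ A
    C ↦ BC

A->C, B->A, C->BC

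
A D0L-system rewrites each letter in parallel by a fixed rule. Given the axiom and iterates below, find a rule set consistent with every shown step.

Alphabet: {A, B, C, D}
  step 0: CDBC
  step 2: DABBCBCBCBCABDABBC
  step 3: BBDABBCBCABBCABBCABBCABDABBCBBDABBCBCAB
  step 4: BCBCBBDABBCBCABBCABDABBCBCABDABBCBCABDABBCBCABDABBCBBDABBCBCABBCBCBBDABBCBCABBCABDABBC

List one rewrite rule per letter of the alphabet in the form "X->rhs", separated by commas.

A->DAB, B->BC, C->AB, D->BB

  step 3 ⇒ step 4: BBDABBCBCABBCABBCABBCABDABBCBBDABBCBCAB ⇒ BC·BC·BB·DAB·BC·BC·AB·BC·AB·DAB·BC·BC·AB·DAB·BC·BC·AB·DAB·BC·BC·AB·DAB·BC·BB·DAB·BC·BC·AB·BC·BC·BB·DAB·BC·BC·AB·BC·AB·DAB·BC
    A ↦ DAB
    B ↦ BC
    C ↦ AB
    D ↦ BB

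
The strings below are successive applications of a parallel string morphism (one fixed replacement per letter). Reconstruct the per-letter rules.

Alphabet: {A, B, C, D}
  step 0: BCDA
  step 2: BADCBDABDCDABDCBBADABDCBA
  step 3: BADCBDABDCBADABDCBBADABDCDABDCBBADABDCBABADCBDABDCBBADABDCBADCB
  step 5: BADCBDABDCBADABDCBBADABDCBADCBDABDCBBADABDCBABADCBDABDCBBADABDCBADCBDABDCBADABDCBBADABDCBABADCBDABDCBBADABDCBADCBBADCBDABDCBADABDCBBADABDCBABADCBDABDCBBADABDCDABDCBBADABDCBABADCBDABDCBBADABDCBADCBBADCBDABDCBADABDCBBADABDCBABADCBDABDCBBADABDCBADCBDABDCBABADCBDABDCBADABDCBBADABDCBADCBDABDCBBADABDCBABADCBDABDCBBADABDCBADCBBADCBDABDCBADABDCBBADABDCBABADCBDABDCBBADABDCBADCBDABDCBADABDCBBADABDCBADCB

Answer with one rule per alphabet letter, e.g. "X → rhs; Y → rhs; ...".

  step 2 ⇒ step 3: BADCBDABDCDABDCBBADABDCBA ⇒ BA·DCB·DAB·DC·BA·DAB·DCB·BA·DAB·DC·DAB·DCB·BA·DAB·DC·BA·BA·DCB·DAB·DCB·BA·DAB·DC·BA·DCB
    A ↦ DCB
    B ↦ BA
    C ↦ DC
    D ↦ DAB

A->DCB, B->BA, C->DC, D->DAB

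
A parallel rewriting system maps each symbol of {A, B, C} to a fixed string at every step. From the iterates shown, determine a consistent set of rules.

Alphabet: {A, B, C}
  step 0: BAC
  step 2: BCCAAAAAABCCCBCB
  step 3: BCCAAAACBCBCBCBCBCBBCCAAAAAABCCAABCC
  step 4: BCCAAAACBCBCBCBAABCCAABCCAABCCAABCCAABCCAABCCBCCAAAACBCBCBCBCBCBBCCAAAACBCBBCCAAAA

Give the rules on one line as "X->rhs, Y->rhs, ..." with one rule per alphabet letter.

  step 3 ⇒ step 4: BCCAAAACBCBCBCBCBCBBCCAAAAAABCCAABCC ⇒ BCC·AA·AA·CB·CB·CB·CB·AA·BCC·AA·BCC·AA·BCC·AA·BCC·AA·BCC·AA·BCC·BCC·AA·AA·CB·CB·CB·CB·CB·CB·BCC·AA·AA·CB·CB·BCC·AA·AA
    A ↦ CB
    B ↦ BCC
    C ↦ AA

A->CB, B->BCC, C->AA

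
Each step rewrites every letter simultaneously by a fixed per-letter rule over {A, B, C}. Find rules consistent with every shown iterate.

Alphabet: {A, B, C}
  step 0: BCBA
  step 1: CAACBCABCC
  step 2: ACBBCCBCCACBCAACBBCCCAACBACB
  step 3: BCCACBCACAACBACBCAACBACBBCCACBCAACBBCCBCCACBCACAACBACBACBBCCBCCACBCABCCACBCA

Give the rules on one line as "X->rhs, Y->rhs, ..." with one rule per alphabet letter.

A->BCC, B->CA, C->ACB

  step 2 ⇒ step 3: ACBBCCBCCACBCAACBBCCCAACBACB ⇒ BCC·ACB·CA·CA·ACB·ACB·CA·ACB·ACB·BCC·ACB·CA·ACB·BCC·BCC·ACB·CA·CA·ACB·ACB·ACB·BCC·BCC·ACB·CA·BCC·ACB·CA
    A ↦ BCC
    B ↦ CA
    C ↦ ACB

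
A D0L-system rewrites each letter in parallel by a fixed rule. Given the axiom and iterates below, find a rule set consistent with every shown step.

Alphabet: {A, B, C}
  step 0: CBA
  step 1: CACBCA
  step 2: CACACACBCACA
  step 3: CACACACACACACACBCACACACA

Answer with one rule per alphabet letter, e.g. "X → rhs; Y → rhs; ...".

A->CA, B->CB, C->CA

  step 2 ⇒ step 3: CACACACBCACA ⇒ CA·CA·CA·CA·CA·CA·CA·CB·CA·CA·CA·CA
    A ↦ CA
    B ↦ CB
    C ↦ CA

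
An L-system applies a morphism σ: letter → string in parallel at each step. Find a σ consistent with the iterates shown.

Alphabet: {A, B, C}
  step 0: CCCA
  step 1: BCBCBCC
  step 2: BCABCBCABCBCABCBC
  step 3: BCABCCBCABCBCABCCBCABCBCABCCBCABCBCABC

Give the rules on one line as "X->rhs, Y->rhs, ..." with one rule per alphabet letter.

A->C, B->BCA, C->BC

  step 2 ⇒ step 3: BCABCBCABCBCABCBC ⇒ BCA·BC·C·BCA·BC·BCA·BC·C·BCA·BC·BCA·BC·C·BCA·BC·BCA·BC
    A ↦ C
    B ↦ BCA
    C ↦ BC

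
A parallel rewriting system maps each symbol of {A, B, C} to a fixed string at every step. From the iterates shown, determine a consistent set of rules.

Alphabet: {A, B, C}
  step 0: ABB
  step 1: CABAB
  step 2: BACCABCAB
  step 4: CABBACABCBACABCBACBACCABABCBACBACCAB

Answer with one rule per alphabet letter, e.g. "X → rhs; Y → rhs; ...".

  step 1 ⇒ step 2: CABAB ⇒ BAC·C·AB·C·AB
    A ↦ C
    B ↦ AB
    C ↦ BAC

A->C, B->AB, C->BAC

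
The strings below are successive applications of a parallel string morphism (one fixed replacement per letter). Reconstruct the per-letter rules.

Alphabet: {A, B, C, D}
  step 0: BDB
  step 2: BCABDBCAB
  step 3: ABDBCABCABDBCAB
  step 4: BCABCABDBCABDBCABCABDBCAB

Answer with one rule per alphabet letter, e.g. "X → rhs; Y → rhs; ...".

  step 3 ⇒ step 4: ABDBCABCABDBCAB ⇒ BC·AB·C·AB·D·BC·AB·D·BC·AB·C·AB·D·BC·AB
    A ↦ BC
    B ↦ AB
    C ↦ D
    D ↦ C

A->BC, B->AB, C->D, D->C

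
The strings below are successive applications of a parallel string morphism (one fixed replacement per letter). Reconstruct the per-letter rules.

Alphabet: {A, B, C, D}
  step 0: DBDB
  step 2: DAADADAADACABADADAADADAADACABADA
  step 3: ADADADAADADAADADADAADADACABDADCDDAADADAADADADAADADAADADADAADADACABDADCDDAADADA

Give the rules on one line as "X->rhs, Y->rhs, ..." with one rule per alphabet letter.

  step 2 ⇒ step 3: DAADADAADACABADADAADADAADACABADA ⇒ ADA·DA·DA·ADA·DA·ADA·DA·DA·ADA·DA·CAB·DA·DCD·DA·ADA·DA·ADA·DA·DA·ADA·DA·ADA·DA·DA·ADA·DA·CAB·DA·DCD·DA·ADA·DA
    A ↦ DA
    B ↦ DCD
    C ↦ CAB
    D ↦ ADA

A->DA, B->DCD, C->CAB, D->ADA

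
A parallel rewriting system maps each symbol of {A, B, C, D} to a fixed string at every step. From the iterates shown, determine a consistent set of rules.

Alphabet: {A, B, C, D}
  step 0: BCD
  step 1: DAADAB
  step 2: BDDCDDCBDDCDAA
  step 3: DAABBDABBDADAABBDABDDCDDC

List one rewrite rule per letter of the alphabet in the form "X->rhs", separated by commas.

A->DDC, B->DAA, C->DA, D->B

  step 2 ⇒ step 3: BDDCDDCBDDCDAA ⇒ DAA·B·B·DA·B·B·DA·DAA·B·B·DA·B·DDC·DDC
    A ↦ DDC
    B ↦ DAA
    C ↦ DA
    D ↦ B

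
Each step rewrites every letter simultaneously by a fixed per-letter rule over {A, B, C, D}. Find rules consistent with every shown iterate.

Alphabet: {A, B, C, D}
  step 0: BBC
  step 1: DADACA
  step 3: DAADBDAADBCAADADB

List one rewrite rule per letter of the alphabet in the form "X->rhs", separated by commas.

A->AD, B->DA, C->CA, D->B

  step 0 ⇒ step 1: BBC ⇒ DA·DA·CA
    B ↦ DA
    C ↦ CA
    A ↦ AD  (constrained at step 1)
    D ↦ B  (constrained at step 1)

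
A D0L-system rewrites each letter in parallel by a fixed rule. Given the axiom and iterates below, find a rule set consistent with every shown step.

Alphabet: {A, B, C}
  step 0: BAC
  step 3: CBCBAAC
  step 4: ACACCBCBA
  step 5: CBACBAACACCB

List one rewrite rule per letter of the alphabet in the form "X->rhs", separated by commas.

  step 4 ⇒ step 5: ACACCBCBA ⇒ CB·A·CB·A·A·C·A·C·CB
    A ↦ CB
    B ↦ C
    C ↦ A

A->CB, B->C, C->A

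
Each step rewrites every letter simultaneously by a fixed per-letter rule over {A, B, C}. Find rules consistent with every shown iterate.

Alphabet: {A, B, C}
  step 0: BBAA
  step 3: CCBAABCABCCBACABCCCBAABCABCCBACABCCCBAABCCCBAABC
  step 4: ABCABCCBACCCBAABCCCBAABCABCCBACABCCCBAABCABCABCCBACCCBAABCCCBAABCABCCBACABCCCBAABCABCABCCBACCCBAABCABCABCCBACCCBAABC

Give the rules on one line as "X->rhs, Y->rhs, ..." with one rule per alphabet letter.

  step 3 ⇒ step 4: CCBAABCABCCBACABCCCBAABCABCCBACABCCCBAABCCCBAABC ⇒ ABC·ABC·CBA·C·C·CBA·ABC·C·CBA·ABC·ABC·CBA·C·ABC·C·CBA·ABC·ABC·ABC·CBA·C·C·CBA·ABC·C·CBA·ABC·ABC·CBA·C·ABC·C·CBA·ABC·ABC·ABC·CBA·C·C·CBA·ABC·ABC·ABC·CBA·C·C·CBA·ABC
    A ↦ C
    B ↦ CBA
    C ↦ ABC

A->C, B->CBA, C->ABC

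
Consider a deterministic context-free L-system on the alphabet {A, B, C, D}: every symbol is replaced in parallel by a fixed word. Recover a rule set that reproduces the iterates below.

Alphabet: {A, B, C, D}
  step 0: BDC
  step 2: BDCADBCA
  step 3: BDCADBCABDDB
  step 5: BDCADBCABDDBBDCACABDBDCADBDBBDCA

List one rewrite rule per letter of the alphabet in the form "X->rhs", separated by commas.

  step 2 ⇒ step 3: BDCADBCA ⇒ BD·CA·D·B·CA·BD·D·B
    A ↦ B
    B ↦ BD
    C ↦ D
    D ↦ CA

A->B, B->BD, C->D, D->CA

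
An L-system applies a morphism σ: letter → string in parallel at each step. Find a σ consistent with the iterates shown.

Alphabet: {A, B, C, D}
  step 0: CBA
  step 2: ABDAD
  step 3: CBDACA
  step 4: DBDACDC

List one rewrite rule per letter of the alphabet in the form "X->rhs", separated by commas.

A->C, B->BD, C->D, D->A

  step 3 ⇒ step 4: CBDACA ⇒ D·BD·A·C·D·C
    A ↦ C
    B ↦ BD
    C ↦ D
    D ↦ A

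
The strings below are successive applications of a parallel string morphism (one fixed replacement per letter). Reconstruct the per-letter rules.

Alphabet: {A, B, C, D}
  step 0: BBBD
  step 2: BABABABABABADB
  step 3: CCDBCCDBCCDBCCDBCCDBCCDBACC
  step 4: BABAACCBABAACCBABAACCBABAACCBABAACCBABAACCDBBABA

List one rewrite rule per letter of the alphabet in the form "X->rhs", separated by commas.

A->DB, B->CC, C->BA, D->A

  step 3 ⇒ step 4: CCDBCCDBCCDBCCDBCCDBCCDBACC ⇒ BA·BA·A·CC·BA·BA·A·CC·BA·BA·A·CC·BA·BA·A·CC·BA·BA·A·CC·BA·BA·A·CC·DB·BA·BA
    A ↦ DB
    B ↦ CC
    C ↦ BA
    D ↦ A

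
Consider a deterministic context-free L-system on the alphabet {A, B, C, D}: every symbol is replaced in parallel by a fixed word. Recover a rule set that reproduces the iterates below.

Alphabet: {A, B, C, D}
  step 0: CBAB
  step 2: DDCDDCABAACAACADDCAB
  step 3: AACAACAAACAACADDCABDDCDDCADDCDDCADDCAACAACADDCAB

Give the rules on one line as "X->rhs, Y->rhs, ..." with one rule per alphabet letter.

A->DDC, B->AB, C->A, D->AAC

  step 2 ⇒ step 3: DDCDDCABAACAACADDCAB ⇒ AAC·AAC·A·AAC·AAC·A·DDC·AB·DDC·DDC·A·DDC·DDC·A·DDC·AAC·AAC·A·DDC·AB
    A ↦ DDC
    B ↦ AB
    C ↦ A
    D ↦ AAC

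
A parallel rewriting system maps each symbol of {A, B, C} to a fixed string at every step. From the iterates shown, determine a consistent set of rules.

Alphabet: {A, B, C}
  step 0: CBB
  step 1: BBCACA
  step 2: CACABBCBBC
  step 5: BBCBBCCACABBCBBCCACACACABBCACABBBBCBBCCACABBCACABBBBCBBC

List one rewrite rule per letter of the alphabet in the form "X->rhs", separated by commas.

A->C, B->CA, C->BB

  step 1 ⇒ step 2: BBCACA ⇒ CA·CA·BB·C·BB·C
    A ↦ C
    B ↦ CA
    C ↦ BB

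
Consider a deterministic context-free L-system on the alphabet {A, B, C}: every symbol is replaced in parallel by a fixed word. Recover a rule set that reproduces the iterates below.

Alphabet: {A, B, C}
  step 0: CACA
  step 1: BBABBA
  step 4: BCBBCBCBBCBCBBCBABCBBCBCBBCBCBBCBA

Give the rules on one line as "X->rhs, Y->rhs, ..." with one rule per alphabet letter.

  step 0 ⇒ step 1: CACA ⇒ B·BA·B·BA
    A ↦ BA
    C ↦ B
    B ↦ BC  (constrained at step 1)

A->BA, B->BC, C->B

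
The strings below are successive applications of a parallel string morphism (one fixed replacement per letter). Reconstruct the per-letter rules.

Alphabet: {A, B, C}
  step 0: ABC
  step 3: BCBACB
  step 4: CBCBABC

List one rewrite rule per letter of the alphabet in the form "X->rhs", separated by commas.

  step 3 ⇒ step 4: BCBACB ⇒ C·B·C·BA·B·C
    A ↦ BA
    B ↦ C
    C ↦ B

A->BA, B->C, C->B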